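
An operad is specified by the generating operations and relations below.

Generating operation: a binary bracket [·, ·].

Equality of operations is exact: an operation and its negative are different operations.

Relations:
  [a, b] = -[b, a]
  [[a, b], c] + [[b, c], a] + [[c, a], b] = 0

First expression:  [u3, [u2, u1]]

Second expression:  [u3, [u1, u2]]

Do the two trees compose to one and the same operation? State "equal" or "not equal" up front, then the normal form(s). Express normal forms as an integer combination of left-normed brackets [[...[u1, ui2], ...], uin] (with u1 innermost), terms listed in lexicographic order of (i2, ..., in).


In normal form, the first expression is [[u1, u2], u3]
In normal form, the second expression is -[[u1, u2], u3]
The forms do not match — not equal.

not equal; the first gives [[u1, u2], u3] and the second -[[u1, u2], u3]


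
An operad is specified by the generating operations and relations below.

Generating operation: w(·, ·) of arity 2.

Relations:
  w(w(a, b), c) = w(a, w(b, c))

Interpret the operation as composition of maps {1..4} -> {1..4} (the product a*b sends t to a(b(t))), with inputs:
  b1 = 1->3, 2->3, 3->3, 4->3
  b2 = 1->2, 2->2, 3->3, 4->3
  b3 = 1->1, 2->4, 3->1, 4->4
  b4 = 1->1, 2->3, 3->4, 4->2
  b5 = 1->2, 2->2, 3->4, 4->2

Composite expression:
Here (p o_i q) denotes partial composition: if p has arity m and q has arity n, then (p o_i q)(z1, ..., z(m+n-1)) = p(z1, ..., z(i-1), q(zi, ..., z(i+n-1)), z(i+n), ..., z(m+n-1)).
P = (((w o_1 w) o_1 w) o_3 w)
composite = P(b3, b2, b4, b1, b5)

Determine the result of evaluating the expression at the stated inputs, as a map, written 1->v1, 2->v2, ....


1->1, 2->1, 3->1, 4->1


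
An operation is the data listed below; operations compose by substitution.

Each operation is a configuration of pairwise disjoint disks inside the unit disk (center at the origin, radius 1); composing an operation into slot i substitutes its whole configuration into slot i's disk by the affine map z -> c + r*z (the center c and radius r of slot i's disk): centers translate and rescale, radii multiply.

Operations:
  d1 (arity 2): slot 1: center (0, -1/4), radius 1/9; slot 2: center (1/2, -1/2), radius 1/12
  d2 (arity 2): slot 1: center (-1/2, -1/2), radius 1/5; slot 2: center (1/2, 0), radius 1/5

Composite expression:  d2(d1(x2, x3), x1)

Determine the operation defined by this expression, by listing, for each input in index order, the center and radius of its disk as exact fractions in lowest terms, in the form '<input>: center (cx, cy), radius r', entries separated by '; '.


x1: center (1/2, 0), radius 1/5; x2: center (-1/2, -11/20), radius 1/45; x3: center (-2/5, -3/5), radius 1/60

Below d2, radii multiply path by path; the x-disk centers shift.
x2 passes through 2 substitutions, ending at center (-1/2, -11/20), radius 1/45
x3 passes through 2 substitutions, ending at center (-2/5, -3/5), radius 1/60
x1 passes through 1 substitution, ending at center (1/2, 0), radius 1/5


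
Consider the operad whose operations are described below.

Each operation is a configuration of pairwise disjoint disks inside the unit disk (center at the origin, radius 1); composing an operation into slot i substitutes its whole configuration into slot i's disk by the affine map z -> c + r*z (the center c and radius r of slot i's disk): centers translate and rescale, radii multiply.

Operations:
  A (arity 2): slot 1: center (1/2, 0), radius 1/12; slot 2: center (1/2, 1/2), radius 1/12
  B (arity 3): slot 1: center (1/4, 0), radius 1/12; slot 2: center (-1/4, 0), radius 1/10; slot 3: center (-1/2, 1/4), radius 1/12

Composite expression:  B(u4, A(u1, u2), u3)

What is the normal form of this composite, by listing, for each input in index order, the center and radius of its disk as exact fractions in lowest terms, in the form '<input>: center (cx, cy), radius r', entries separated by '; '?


u1: center (-1/5, 0), radius 1/120; u2: center (-1/5, 1/20), radius 1/120; u3: center (-1/2, 1/4), radius 1/12; u4: center (1/4, 0), radius 1/12

Below B, radii multiply path by path; the u-disk centers shift.
u4 passes through 1 substitution, ending at center (1/4, 0), radius 1/12
u1 passes through 2 substitutions, ending at center (-1/5, 0), radius 1/120
u2 passes through 2 substitutions, ending at center (-1/5, 1/20), radius 1/120
u3 passes through 1 substitution, ending at center (-1/2, 1/4), radius 1/12


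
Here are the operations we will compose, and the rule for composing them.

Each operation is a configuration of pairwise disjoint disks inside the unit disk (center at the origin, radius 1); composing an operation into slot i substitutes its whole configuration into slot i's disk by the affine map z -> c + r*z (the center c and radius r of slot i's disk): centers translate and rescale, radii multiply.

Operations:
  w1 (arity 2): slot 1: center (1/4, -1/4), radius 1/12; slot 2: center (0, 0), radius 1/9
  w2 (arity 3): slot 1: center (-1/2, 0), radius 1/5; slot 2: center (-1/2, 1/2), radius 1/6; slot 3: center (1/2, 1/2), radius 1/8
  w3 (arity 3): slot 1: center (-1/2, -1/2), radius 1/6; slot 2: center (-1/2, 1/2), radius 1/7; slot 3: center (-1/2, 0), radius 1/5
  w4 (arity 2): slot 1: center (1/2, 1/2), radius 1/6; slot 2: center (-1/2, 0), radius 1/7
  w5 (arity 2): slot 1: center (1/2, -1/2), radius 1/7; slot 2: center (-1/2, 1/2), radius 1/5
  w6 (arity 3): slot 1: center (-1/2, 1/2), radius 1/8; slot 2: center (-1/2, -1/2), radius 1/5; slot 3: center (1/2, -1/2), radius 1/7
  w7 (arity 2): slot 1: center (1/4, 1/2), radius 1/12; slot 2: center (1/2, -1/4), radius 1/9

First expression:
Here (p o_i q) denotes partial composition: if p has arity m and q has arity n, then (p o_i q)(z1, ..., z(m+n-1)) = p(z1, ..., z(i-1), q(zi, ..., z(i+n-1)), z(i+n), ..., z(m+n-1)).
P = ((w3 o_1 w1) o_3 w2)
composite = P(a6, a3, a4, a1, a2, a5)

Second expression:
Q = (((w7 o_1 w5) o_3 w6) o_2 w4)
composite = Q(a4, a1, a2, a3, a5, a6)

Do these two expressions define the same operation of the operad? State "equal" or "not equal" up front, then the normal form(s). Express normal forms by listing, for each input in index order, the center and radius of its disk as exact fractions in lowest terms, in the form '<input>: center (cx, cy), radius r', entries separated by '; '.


not equal: they reduce to a1: center (-4/7, 4/7), radius 1/42; a2: center (-3/7, 4/7), radius 1/56; a3: center (-1/2, -1/2), radius 1/54; a4: center (-4/7, 1/2), radius 1/35; a5: center (-1/2, 0), radius 1/5; a6: center (-11/24, -13/24), radius 1/72 and a1: center (13/60, 11/20), radius 1/360; a2: center (1/5, 13/24), radius 1/420; a3: center (4/9, -7/36), radius 1/72; a4: center (7/24, 11/24), radius 1/84; a5: center (4/9, -11/36), radius 1/45; a6: center (5/9, -11/36), radius 1/63


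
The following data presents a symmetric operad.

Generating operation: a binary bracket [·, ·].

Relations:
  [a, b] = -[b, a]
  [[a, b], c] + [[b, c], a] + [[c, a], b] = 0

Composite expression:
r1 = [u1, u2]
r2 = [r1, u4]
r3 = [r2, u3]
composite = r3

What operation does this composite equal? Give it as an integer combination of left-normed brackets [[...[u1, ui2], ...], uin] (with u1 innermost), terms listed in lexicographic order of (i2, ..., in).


Expand each bracket as ab - ba; the u1-initial words give the coefficients.
Composite bracket: [[[u1, u2], u4], u3]
Under [a, b] = ab - ba we get 8 signed associative words (2^3 = 8).
Keep just the words that open with u1:
  u1u2u4u3 (sign +1) contributes +[[[u1, u2], u4], u3]

[[[u1, u2], u4], u3]


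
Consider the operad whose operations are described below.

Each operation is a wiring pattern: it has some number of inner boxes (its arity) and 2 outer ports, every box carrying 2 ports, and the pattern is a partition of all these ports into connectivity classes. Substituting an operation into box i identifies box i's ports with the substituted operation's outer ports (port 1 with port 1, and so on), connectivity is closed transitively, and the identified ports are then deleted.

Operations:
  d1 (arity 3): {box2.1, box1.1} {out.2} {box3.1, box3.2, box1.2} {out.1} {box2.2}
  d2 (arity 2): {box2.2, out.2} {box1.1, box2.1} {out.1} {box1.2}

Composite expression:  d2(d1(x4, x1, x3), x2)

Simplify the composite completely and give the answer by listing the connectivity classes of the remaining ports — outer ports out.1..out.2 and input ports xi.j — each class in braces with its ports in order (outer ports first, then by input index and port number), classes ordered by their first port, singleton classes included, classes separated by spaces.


{out.1} {out.2, x2.2} {x1.1, x4.1} {x1.2} {x2.1} {x3.1, x3.2, x4.2}


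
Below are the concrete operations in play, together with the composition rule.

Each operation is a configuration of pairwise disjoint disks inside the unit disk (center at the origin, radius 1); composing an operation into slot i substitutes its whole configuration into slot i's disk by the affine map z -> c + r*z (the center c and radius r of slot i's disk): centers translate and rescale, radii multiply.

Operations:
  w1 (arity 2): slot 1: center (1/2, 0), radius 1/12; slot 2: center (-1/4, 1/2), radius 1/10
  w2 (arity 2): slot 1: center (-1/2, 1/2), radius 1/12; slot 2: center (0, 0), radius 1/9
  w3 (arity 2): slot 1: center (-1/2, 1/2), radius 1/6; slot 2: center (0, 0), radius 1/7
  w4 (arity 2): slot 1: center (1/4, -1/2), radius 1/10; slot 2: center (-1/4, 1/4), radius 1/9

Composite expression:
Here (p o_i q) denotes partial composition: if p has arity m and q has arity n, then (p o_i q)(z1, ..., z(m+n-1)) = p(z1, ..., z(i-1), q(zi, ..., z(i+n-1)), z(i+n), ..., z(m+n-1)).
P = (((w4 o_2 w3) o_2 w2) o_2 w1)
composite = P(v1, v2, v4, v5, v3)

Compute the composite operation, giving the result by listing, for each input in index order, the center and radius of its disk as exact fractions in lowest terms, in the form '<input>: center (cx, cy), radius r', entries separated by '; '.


v1: center (1/4, -1/2), radius 1/10; v2: center (-407/1296, 17/54), radius 1/7776; v3: center (-1/4, 1/4), radius 1/63; v4: center (-817/2592, 409/1296), radius 1/6480; v5: center (-11/36, 11/36), radius 1/486

Each v-disk chains the slot maps above it in w4; radii multiply.
input v1: composing its 1 substitution step yields center (1/4, -1/2), radius 1/10
input v2: composing its 4 substitution steps yields center (-407/1296, 17/54), radius 1/7776
input v4: composing its 4 substitution steps yields center (-817/2592, 409/1296), radius 1/6480
input v5: composing its 3 substitution steps yields center (-11/36, 11/36), radius 1/486
input v3: composing its 2 substitution steps yields center (-1/4, 1/4), radius 1/63


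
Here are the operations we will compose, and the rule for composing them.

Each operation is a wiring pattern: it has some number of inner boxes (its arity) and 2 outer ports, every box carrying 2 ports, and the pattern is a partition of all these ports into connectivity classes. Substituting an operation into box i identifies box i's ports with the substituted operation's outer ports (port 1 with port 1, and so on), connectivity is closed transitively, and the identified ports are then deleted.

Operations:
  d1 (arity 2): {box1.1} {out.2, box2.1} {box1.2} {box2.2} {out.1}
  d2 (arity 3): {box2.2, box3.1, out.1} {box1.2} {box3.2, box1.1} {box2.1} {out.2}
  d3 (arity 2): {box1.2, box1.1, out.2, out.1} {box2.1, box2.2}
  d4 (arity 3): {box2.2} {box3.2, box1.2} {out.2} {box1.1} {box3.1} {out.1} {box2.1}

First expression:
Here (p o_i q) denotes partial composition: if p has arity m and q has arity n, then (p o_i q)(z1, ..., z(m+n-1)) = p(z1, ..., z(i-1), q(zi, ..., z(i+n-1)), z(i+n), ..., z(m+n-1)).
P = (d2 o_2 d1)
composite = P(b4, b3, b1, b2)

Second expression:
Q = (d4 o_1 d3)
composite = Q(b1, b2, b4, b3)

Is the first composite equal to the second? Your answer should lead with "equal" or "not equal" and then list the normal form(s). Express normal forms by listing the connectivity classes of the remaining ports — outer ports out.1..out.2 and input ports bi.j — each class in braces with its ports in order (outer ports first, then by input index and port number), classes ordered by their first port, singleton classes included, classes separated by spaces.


not equal; first: {out.1, b1.1, b2.1} {out.2} {b1.2} {b2.2, b4.1} {b3.1} {b3.2} {b4.2}; second: {out.1} {out.2} {b1.1, b1.2, b3.2} {b2.1, b2.2} {b3.1} {b4.1} {b4.2}

The first expression reduces to {out.1, b1.1, b2.1} {out.2} {b1.2} {b2.2, b4.1} {b3.1} {b3.2} {b4.2}
The second expression reduces to {out.1} {out.2} {b1.1, b1.2, b3.2} {b2.1, b2.2} {b3.1} {b4.1} {b4.2}
No match — not equal.


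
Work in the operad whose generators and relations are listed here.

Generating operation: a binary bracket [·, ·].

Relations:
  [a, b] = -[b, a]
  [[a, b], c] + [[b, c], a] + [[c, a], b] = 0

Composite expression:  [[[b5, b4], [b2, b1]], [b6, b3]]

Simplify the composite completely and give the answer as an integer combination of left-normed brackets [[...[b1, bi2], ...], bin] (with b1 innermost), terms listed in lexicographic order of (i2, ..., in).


[[[[[b1, b2], b4], b5], b3], b6] - [[[[[b1, b2], b4], b5], b6], b3] - [[[[[b1, b2], b5], b4], b3], b6] + [[[[[b1, b2], b5], b4], b6], b3]

In the tensor algebra, words opening b1 carry the b1-anchored form.
Composite bracket: [[[b5, b4], [b2, b1]], [b6, b3]]
The bracket unfolds into 32 signed words via [a, b] = ab - ba (2^5 = 32).
Keep just the words that open with b1:
  word b1b2b4b5b3b6 has sign +1, contributing +[[[[[b1, b2], b4], b5], b3], b6]
  word b1b2b4b5b6b3 has sign -1, contributing -[[[[[b1, b2], b4], b5], b6], b3]
  word b1b2b5b4b3b6 has sign -1, contributing -[[[[[b1, b2], b5], b4], b3], b6]
  word b1b2b5b4b6b3 has sign +1, contributing +[[[[[b1, b2], b5], b4], b6], b3]


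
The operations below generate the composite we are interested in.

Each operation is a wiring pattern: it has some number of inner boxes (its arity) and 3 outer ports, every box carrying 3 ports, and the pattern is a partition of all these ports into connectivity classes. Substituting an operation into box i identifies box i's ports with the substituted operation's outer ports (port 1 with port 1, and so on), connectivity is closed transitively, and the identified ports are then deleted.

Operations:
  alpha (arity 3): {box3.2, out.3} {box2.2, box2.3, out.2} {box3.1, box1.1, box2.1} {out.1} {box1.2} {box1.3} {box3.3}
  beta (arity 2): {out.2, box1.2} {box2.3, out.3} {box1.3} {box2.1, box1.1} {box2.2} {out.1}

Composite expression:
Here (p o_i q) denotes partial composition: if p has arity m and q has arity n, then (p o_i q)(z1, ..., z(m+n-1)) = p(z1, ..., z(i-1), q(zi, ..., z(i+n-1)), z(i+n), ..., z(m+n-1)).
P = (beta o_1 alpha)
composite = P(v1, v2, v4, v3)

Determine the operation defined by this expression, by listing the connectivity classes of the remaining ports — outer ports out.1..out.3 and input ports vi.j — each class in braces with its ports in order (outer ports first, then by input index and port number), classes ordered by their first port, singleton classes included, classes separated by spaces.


Reachability decides: close wires over beta-identified ports.
the subtree at alpha composes to {out.1} {out.2, v2.2, v2.3} {out.3, v4.2} {v1.1, v2.1, v4.1} {v1.2} {v1.3} {v4.3} on (v1, v2, v4); out.j = own outer ports
the subtree at beta composes to {out.1} {out.2, v2.2, v2.3} {out.3, v3.3} {v1.1, v2.1, v4.1} {v1.2} {v1.3} {v3.1} {v3.2} {v4.2} {v4.3} on (v1, v2, v4, v3); out.j = own outer ports

{out.1} {out.2, v2.2, v2.3} {out.3, v3.3} {v1.1, v2.1, v4.1} {v1.2} {v1.3} {v3.1} {v3.2} {v4.2} {v4.3}


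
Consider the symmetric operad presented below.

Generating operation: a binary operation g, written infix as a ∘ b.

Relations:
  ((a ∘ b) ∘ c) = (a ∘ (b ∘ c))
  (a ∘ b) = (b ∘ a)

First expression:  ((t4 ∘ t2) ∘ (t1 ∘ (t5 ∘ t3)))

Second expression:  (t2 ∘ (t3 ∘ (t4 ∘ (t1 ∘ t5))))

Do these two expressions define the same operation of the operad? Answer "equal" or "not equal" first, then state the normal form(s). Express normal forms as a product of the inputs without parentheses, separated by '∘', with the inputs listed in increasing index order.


equal; both compose to t1 ∘ t2 ∘ t3 ∘ t4 ∘ t5

The first expression reduces to t1 ∘ t2 ∘ t3 ∘ t4 ∘ t5
The second expression reduces to t1 ∘ t2 ∘ t3 ∘ t4 ∘ t5
Same normal form: equal.


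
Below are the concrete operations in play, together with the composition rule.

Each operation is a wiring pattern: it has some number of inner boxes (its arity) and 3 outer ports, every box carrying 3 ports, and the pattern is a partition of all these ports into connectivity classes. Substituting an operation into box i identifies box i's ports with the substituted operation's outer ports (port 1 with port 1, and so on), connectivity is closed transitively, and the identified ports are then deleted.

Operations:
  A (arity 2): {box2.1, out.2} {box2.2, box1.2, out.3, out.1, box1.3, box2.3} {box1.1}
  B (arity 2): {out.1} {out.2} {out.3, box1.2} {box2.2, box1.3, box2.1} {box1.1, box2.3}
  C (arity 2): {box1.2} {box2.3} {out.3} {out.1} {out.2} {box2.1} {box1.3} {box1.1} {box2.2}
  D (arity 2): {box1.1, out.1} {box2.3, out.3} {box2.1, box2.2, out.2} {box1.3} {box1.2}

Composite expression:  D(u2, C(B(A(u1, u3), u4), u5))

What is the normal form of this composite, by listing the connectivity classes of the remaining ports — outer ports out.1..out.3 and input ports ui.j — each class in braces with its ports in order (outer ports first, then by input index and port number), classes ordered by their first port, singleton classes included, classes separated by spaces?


Two ports join when wires chain via D-identified ports.
stage A: inputs (u1, u3), connectivity {out.1, out.3, u1.2, u1.3, u3.2, u3.3} {out.2, u3.1} {u1.1}, out.j its boundary
stage B: inputs (u1, u3, u4), connectivity {out.1} {out.2} {out.3, u3.1} {u1.1} {u1.2, u1.3, u3.2, u3.3, u4.1, u4.2, u4.3}, out.j its boundary
stage C: inputs (u1, u3, u4, u5), connectivity {out.1} {out.2} {out.3} {u1.1} {u1.2, u1.3, u3.2, u3.3, u4.1, u4.2, u4.3} {u3.1} {u5.1} {u5.2} {u5.3}, out.j its boundary
stage D: inputs (u2, u1, u3, u4, u5), connectivity {out.1, u2.1} {out.2} {out.3} {u1.1} {u1.2, u1.3, u3.2, u3.3, u4.1, u4.2, u4.3} {u2.2} {u2.3} {u3.1} {u5.1} {u5.2} {u5.3}, out.j its boundary

{out.1, u2.1} {out.2} {out.3} {u1.1} {u1.2, u1.3, u3.2, u3.3, u4.1, u4.2, u4.3} {u2.2} {u2.3} {u3.1} {u5.1} {u5.2} {u5.3}


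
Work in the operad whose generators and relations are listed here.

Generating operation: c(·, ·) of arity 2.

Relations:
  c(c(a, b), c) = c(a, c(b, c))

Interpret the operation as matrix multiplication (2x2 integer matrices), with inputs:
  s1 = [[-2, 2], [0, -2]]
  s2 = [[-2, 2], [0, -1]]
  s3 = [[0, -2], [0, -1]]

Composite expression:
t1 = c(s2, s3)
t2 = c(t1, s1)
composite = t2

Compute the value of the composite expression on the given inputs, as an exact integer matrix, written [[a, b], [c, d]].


[[0, -4], [0, -2]]

c(s2, s3) = [[0, 2], [0, 1]]
c(c(s2, s3), s1) = [[0, -4], [0, -2]]


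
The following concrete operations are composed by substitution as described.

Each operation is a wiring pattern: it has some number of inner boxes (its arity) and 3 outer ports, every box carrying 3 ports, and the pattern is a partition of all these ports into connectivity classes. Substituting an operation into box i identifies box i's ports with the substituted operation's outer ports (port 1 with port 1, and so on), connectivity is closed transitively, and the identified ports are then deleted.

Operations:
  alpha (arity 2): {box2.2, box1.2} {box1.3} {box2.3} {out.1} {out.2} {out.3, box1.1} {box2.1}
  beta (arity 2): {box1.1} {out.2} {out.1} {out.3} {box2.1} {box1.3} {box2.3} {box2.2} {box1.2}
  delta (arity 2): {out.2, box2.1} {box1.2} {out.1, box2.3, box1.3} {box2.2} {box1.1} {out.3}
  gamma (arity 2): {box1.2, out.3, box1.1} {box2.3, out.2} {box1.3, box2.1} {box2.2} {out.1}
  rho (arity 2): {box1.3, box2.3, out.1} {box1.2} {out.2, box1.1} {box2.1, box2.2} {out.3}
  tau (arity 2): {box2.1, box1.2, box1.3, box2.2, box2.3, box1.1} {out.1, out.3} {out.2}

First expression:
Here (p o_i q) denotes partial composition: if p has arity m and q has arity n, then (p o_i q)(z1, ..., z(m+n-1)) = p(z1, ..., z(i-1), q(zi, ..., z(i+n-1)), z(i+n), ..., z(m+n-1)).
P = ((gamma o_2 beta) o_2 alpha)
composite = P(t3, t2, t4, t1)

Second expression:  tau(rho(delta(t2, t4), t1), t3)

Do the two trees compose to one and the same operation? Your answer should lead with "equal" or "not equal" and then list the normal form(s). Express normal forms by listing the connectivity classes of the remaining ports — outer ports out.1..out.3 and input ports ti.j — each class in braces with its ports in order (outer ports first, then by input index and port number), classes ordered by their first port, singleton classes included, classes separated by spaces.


not equal; the first gives {out.1} {out.2} {out.3, t3.1, t3.2} {t1.1} {t1.2} {t1.3} {t2.1} {t2.2, t4.2} {t2.3} {t3.3} {t4.1} {t4.3} and the second {out.1, out.3} {out.2} {t1.1, t1.2} {t1.3, t2.3, t3.1, t3.2, t3.3, t4.3} {t2.1} {t2.2} {t4.1} {t4.2}

In normal form, the first expression is {out.1} {out.2} {out.3, t3.1, t3.2} {t1.1} {t1.2} {t1.3} {t2.1} {t2.2, t4.2} {t2.3} {t3.3} {t4.1} {t4.3}
In normal form, the second expression is {out.1, out.3} {out.2} {t1.1, t1.2} {t1.3, t2.3, t3.1, t3.2, t3.3, t4.3} {t2.1} {t2.2} {t4.1} {t4.2}
The forms do not match — not equal.


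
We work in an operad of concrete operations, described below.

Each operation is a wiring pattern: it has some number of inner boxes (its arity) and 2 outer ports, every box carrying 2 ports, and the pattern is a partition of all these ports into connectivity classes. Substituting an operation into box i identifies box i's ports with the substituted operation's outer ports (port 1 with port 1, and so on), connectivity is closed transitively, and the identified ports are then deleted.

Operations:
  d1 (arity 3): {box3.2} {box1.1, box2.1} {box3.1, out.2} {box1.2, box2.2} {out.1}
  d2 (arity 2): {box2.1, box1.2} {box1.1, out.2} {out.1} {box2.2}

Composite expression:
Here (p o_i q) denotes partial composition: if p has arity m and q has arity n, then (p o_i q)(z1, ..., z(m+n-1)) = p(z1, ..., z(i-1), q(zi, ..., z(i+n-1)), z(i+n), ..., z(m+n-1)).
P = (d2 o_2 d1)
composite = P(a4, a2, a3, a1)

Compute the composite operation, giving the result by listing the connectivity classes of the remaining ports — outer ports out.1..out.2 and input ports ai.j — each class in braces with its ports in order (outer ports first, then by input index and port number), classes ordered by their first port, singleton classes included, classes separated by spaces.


{out.1} {out.2, a4.1} {a1.1} {a1.2} {a2.1, a3.1} {a2.2, a3.2} {a4.2}

Substituting into d2 glues patterns; closure does the rest.
through d1, on inputs (a2, a3, a1): {out.1} {out.2, a1.1} {a1.2} {a2.1, a3.1} {a2.2, a3.2} (out.j = stage outer ports)
through d2, on inputs (a4, a2, a3, a1): {out.1} {out.2, a4.1} {a1.1} {a1.2} {a2.1, a3.1} {a2.2, a3.2} {a4.2} (out.j = stage outer ports)


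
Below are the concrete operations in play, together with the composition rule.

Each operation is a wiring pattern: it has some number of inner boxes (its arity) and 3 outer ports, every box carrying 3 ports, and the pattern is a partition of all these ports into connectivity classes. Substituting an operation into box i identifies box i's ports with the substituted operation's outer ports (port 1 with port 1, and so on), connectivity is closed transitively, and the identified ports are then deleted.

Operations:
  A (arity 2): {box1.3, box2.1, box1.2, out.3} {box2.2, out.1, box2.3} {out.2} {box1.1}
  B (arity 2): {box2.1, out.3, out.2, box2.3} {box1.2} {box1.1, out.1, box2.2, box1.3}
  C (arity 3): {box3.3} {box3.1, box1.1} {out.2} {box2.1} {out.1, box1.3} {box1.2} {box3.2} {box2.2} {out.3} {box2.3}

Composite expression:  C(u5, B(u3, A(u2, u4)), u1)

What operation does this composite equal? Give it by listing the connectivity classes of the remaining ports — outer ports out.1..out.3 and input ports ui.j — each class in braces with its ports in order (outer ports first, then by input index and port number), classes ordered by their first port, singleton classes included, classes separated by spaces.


{out.1, u5.3} {out.2} {out.3} {u1.1, u5.1} {u1.2} {u1.3} {u2.1} {u2.2, u2.3, u4.1, u4.2, u4.3} {u3.1, u3.3} {u3.2} {u5.2}

Reachability decides: close wires over C-identified ports.
after A, the pattern on (u2, u4) reads {out.1, u4.2, u4.3} {out.2} {out.3, u2.2, u2.3, u4.1} {u2.1} (out.j = its outer ports)
after B, the pattern on (u3, u2, u4) reads {out.1, u3.1, u3.3} {out.2, out.3, u2.2, u2.3, u4.1, u4.2, u4.3} {u2.1} {u3.2} (out.j = its outer ports)
after C, the pattern on (u5, u3, u2, u4, u1) reads {out.1, u5.3} {out.2} {out.3} {u1.1, u5.1} {u1.2} {u1.3} {u2.1} {u2.2, u2.3, u4.1, u4.2, u4.3} {u3.1, u3.3} {u3.2} {u5.2} (out.j = its outer ports)


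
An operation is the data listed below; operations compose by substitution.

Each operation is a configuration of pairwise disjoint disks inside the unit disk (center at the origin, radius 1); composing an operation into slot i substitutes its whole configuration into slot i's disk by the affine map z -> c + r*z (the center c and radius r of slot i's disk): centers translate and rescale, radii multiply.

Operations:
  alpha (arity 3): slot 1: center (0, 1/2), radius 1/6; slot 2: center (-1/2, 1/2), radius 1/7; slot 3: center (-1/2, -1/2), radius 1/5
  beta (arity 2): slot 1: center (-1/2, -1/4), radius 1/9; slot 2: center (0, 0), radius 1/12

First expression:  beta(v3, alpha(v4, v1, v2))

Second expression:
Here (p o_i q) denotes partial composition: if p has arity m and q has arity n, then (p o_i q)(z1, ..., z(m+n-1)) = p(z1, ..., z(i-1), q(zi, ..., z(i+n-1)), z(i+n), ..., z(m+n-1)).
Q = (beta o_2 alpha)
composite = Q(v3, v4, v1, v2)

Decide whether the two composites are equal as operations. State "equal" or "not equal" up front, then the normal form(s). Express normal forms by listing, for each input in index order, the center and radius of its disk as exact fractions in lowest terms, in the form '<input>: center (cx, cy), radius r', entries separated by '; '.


equal: each reduces to v1: center (-1/24, 1/24), radius 1/84; v2: center (-1/24, -1/24), radius 1/60; v3: center (-1/2, -1/4), radius 1/9; v4: center (0, 1/24), radius 1/72

In normal form, the first expression is v1: center (-1/24, 1/24), radius 1/84; v2: center (-1/24, -1/24), radius 1/60; v3: center (-1/2, -1/4), radius 1/9; v4: center (0, 1/24), radius 1/72
In normal form, the second expression is v1: center (-1/24, 1/24), radius 1/84; v2: center (-1/24, -1/24), radius 1/60; v3: center (-1/2, -1/4), radius 1/9; v4: center (0, 1/24), radius 1/72
One common form — equal.


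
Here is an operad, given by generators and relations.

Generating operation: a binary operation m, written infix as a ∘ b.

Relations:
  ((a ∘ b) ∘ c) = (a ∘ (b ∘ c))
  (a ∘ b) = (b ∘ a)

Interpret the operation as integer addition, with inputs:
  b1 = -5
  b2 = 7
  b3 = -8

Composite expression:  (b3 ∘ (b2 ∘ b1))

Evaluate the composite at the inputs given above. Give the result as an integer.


(b2 ∘ b1) = 2
(b3 ∘ (b2 ∘ b1)) = -6

-6


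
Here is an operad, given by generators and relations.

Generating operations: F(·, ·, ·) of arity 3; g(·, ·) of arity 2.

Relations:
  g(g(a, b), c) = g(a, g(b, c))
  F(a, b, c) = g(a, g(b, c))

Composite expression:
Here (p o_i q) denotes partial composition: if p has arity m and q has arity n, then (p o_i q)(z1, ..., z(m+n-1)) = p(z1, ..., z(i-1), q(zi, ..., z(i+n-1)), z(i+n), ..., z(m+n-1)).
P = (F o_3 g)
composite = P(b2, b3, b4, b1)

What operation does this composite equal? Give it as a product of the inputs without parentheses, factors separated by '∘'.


Key point: F is associative — brackets drop, the b-order remains.
g(b4, b1) spells out as b4 ∘ b1
F(b2, b3, g(b4, b1)) spells out as b2 ∘ b3 ∘ b4 ∘ b1

b2 ∘ b3 ∘ b4 ∘ b1


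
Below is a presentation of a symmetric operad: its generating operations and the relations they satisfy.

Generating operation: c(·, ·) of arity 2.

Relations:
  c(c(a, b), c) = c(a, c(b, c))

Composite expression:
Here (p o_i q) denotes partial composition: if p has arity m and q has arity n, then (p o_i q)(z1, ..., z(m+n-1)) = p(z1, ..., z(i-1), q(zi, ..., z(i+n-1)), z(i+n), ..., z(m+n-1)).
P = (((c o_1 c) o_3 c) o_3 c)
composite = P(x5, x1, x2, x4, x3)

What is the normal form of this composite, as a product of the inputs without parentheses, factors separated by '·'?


x5 · x1 · x2 · x4 · x3

The c-tree's shape is irrelevant; the x-reading-order decides.
c(x5, x1) spells out as x5 · x1
c(x2, x4) spells out as x2 · x4
c(c(x2, x4), x3) spells out as x2 · x4 · x3
c(c(x5, x1), c(c(x2, x4), x3)) spells out as x5 · x1 · x2 · x4 · x3


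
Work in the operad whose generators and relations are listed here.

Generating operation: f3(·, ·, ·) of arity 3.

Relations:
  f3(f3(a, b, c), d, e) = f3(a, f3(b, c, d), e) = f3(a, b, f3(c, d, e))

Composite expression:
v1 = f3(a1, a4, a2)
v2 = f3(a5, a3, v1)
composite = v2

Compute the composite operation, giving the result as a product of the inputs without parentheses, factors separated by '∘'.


a5 ∘ a3 ∘ a1 ∘ a4 ∘ a2

Associativity of f3 dissolves the nesting; only the a-input order survives.
f3(a1, a4, a2) flattens to a1 ∘ a4 ∘ a2
f3(a5, a3, f3(a1, a4, a2)) flattens to a5 ∘ a3 ∘ a1 ∘ a4 ∘ a2


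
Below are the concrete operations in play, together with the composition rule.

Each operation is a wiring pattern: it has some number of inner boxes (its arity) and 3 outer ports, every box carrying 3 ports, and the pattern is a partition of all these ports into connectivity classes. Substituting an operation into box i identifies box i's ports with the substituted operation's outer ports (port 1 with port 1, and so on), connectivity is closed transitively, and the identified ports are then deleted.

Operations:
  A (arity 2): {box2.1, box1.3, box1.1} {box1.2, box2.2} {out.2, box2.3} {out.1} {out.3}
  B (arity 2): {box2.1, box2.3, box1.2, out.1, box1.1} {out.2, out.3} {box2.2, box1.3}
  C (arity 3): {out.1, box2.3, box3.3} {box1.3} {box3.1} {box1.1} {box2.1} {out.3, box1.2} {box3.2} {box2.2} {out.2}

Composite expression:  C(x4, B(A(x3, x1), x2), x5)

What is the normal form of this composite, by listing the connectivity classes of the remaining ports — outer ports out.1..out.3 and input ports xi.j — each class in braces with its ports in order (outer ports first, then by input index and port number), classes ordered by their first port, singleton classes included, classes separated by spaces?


After gluing at C, chains via deleted ports link the x-ports.
after A, the pattern on (x3, x1) reads {out.1} {out.2, x1.3} {out.3} {x1.1, x3.1, x3.3} {x1.2, x3.2} (out.j = its outer ports)
after B, the pattern on (x3, x1, x2) reads {out.1, x1.3, x2.1, x2.3} {out.2, out.3} {x1.1, x3.1, x3.3} {x1.2, x3.2} {x2.2} (out.j = its outer ports)
after C, the pattern on (x4, x3, x1, x2, x5) reads {out.1, x5.3} {out.2} {out.3, x4.2} {x1.1, x3.1, x3.3} {x1.2, x3.2} {x1.3, x2.1, x2.3} {x2.2} {x4.1} {x4.3} {x5.1} {x5.2} (out.j = its outer ports)

{out.1, x5.3} {out.2} {out.3, x4.2} {x1.1, x3.1, x3.3} {x1.2, x3.2} {x1.3, x2.1, x2.3} {x2.2} {x4.1} {x4.3} {x5.1} {x5.2}


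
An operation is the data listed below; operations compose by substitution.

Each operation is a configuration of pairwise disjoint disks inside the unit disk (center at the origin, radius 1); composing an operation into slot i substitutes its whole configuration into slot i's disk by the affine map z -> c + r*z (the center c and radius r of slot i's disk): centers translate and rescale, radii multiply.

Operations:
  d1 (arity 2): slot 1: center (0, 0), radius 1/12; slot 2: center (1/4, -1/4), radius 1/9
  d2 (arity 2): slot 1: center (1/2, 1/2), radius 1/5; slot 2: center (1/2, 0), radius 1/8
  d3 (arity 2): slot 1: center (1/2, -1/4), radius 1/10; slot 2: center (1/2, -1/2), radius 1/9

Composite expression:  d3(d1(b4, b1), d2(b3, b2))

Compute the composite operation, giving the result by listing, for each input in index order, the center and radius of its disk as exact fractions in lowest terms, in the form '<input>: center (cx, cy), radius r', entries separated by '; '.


Only the slot chain above each b matters under d3; compose those maps.
tracing b4 down its 2-map path: center (1/2, -1/4), radius 1/120
tracing b1 down its 2-map path: center (21/40, -11/40), radius 1/90
tracing b3 down its 2-map path: center (5/9, -4/9), radius 1/45
tracing b2 down its 2-map path: center (5/9, -1/2), radius 1/72

b1: center (21/40, -11/40), radius 1/90; b2: center (5/9, -1/2), radius 1/72; b3: center (5/9, -4/9), radius 1/45; b4: center (1/2, -1/4), radius 1/120


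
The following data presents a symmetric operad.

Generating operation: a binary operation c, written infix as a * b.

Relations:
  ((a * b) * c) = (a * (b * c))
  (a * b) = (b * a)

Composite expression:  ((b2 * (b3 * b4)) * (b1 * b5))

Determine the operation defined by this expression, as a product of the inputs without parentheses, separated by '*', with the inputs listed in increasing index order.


b1 * b2 * b3 * b4 * b5


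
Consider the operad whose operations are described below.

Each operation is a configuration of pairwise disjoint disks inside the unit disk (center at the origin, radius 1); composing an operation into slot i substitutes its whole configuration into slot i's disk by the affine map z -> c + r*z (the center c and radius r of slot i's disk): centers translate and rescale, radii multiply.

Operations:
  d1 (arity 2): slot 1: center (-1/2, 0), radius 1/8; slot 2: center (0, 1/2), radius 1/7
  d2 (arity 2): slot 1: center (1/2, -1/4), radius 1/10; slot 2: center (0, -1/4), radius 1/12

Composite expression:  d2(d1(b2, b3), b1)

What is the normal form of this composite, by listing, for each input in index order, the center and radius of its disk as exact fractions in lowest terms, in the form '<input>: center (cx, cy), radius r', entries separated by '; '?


b1: center (0, -1/4), radius 1/12; b2: center (9/20, -1/4), radius 1/80; b3: center (1/2, -1/5), radius 1/70

Nesting under d2 composes maps z -> c + r*z down each b-path.
for b2, the 2-step affine chain lands on center (9/20, -1/4), radius 1/80
for b3, the 2-step affine chain lands on center (1/2, -1/5), radius 1/70
for b1, the 1-step affine chain lands on center (0, -1/4), radius 1/12


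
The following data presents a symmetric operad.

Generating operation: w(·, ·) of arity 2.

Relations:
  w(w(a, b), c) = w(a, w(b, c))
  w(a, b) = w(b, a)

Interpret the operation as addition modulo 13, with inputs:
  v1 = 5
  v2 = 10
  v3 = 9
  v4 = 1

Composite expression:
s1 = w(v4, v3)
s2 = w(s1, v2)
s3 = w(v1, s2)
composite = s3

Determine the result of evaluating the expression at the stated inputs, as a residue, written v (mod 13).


12 (mod 13)

w(v4, v3) = 10
w(w(v4, v3), v2) = 7
w(v1, w(w(v4, v3), v2)) = 12


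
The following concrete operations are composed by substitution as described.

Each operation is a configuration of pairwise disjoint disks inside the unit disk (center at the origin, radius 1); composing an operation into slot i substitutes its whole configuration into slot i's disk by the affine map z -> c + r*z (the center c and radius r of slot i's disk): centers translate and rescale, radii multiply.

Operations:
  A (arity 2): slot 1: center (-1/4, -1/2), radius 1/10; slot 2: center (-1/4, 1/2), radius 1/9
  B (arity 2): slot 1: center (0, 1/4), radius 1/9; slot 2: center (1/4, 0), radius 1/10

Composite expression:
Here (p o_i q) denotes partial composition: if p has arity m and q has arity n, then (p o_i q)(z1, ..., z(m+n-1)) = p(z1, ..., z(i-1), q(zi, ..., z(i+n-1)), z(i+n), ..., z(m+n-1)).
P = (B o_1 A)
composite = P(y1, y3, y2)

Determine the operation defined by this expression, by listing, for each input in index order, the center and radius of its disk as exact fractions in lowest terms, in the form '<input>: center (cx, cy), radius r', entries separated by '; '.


y1: center (-1/36, 7/36), radius 1/90; y2: center (1/4, 0), radius 1/10; y3: center (-1/36, 11/36), radius 1/81

Follow each y-input down from B: c' goes to c + r*c', radius to r*r'.
y1: after 2 affine steps, its disk has center (-1/36, 7/36), radius 1/90
y3: after 2 affine steps, its disk has center (-1/36, 11/36), radius 1/81
y2: after 1 affine step, its disk has center (1/4, 0), radius 1/10


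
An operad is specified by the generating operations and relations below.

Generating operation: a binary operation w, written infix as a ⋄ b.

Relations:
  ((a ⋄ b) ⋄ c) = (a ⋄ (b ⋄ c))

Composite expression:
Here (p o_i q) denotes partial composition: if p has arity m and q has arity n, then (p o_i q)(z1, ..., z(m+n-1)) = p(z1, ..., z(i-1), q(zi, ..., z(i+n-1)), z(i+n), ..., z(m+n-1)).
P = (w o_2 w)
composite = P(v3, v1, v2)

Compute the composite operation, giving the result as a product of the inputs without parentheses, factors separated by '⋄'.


v3 ⋄ v1 ⋄ v2


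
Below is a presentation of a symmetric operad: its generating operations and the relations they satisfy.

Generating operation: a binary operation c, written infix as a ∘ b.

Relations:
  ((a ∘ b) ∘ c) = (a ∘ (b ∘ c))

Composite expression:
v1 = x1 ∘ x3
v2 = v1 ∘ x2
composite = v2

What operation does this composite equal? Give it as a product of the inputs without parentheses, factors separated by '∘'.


x1 ∘ x3 ∘ x2

Under associativity of c, the answer is the x's in reading order.
(x1 ∘ x3) spells out as x1 ∘ x3
((x1 ∘ x3) ∘ x2) spells out as x1 ∘ x3 ∘ x2


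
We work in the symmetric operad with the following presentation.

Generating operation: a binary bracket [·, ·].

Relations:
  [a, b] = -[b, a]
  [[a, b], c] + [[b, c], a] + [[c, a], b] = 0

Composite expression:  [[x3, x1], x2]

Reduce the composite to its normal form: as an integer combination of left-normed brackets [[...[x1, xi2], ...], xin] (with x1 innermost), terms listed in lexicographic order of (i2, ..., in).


-[[x1, x3], x2]


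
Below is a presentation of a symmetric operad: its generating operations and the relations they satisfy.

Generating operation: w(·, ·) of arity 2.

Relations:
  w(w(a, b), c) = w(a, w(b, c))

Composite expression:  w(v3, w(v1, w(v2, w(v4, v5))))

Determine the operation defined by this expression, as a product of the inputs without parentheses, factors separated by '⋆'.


v3 ⋆ v1 ⋆ v2 ⋆ v4 ⋆ v5

All parenthesizations of w agree; list the v-inputs left to right.
w(v4, v5) linearizes to v4 ⋆ v5
w(v2, w(v4, v5)) linearizes to v2 ⋆ v4 ⋆ v5
w(v1, w(v2, w(v4, v5))) linearizes to v1 ⋆ v2 ⋆ v4 ⋆ v5
w(v3, w(v1, w(v2, w(v4, v5)))) linearizes to v3 ⋆ v1 ⋆ v2 ⋆ v4 ⋆ v5


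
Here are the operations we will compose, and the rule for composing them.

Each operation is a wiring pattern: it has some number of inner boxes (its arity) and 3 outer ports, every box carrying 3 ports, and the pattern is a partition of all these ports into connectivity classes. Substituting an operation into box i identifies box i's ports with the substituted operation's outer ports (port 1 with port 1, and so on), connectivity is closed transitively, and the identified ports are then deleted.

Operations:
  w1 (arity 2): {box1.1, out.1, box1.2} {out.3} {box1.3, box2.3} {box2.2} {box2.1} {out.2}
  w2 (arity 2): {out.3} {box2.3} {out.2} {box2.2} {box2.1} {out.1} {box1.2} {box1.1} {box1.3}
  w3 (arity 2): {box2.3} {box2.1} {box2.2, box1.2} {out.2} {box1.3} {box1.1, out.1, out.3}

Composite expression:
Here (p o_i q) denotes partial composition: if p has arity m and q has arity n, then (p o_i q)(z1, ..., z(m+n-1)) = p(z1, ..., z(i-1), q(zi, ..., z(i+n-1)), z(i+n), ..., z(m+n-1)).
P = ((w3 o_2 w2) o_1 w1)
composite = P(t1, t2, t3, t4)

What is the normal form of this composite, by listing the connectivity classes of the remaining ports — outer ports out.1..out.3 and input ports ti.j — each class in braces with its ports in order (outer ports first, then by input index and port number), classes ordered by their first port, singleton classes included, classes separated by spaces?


{out.1, out.3, t1.1, t1.2} {out.2} {t1.3, t2.3} {t2.1} {t2.2} {t3.1} {t3.2} {t3.3} {t4.1} {t4.2} {t4.3}

Substituting into w3 glues patterns; closure does the rest.
composing w1 on (t1, t2), with out.j its own outer ports: {out.1, t1.1, t1.2} {out.2} {out.3} {t1.3, t2.3} {t2.1} {t2.2}
composing w2 on (t3, t4), with out.j its own outer ports: {out.1} {out.2} {out.3} {t3.1} {t3.2} {t3.3} {t4.1} {t4.2} {t4.3}
composing w3 on (t1, t2, t3, t4), with out.j its own outer ports: {out.1, out.3, t1.1, t1.2} {out.2} {t1.3, t2.3} {t2.1} {t2.2} {t3.1} {t3.2} {t3.3} {t4.1} {t4.2} {t4.3}
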